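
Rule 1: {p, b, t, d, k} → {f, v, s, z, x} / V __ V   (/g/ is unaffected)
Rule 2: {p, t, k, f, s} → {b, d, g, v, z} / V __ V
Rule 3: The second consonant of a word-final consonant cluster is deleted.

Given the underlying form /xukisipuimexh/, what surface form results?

xuxizivuimex

Rule 1 (intervocalic spirantization): /k/ is a stop between vowels /u/ and /i/, so it spirantizes to the fricative [x]. /p/ is a stop between vowels /i/ and /u/, so it spirantizes to the fricative [f]. /xukisipuimexh/ → xuxisifuimexh.
Rule 2 (intervocalic voicing): /s/ is a voiceless obstruent between vowels /i/ and /i/, so it voices to [z]. /f/ is a voiceless obstruent between vowels /i/ and /u/, so it voices to [v]. /xuxisifuimexh/ → xuxizivuimexh.
Rule 3 (final cluster simplification): /h/ is the second consonant of a word-final cluster /xh/, so it deletes. /xuxizivuimexh/ → xuxizivuimex.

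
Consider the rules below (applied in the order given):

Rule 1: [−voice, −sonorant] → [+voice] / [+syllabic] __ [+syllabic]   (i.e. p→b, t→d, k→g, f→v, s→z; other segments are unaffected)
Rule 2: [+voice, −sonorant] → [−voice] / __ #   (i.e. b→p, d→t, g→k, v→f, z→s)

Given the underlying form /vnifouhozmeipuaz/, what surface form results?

Rule 1 (intervocalic voicing): /f/ is a voiceless obstruent between vowels /i/ and /o/, so it voices to [v]. /p/ is a voiceless obstruent between vowels /i/ and /u/, so it voices to [b]. /vnifouhozmeipuaz/ → vnivouhozmeibuaz.
Rule 2 (final devoicing): /z/ is a voiced obstruent in word-final position, so it devoices to [s]. /vnivouhozmeibuaz/ → vnivouhozmeibuas.

vnivouhozmeibuas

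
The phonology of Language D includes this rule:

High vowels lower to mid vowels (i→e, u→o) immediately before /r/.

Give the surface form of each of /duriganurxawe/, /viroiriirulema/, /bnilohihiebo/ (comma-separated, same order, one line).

doriganorxawe, veroerierulema, bnilohihiebo

/duriganurxawe/: /u/ is a high vowel immediately before /r/, so it lowers to [o]. /u/ is a high vowel immediately before /r/, so it lowers to [o]. → [doriganorxawe].
/viroiriirulema/: /i/ is a high vowel immediately before /r/, so it lowers to [e]. /i/ is a high vowel immediately before /r/, so it lowers to [e]. /i/ is a high vowel immediately before /r/, so it lowers to [e]. → [veroerierulema].
/bnilohihiebo/: the rule's environment is not met; surfaces unchanged as [bnilohihiebo].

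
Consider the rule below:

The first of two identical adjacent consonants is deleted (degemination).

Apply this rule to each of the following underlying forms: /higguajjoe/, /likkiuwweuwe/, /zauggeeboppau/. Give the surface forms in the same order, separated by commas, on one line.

/higguajjoe/: /gg/ is a geminate; the first /g/ deletes. /jj/ is a geminate; the first /j/ deletes. → [higuajoe].
/likkiuwweuwe/: /kk/ is a geminate; the first /k/ deletes. /ww/ is a geminate; the first /w/ deletes. → [likiuweuwe].
/zauggeeboppau/: /gg/ is a geminate; the first /g/ deletes. /pp/ is a geminate; the first /p/ deletes. → [zaugeebopau].

higuajoe, likiuweuwe, zaugeebopau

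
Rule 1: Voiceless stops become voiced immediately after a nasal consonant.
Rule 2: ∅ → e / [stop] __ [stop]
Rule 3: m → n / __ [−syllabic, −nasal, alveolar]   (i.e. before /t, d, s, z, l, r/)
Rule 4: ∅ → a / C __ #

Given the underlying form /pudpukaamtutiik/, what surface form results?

Rule 1 (post-nasal voicing): /t/ is a voiceless stop immediately after the nasal /m/, so it voices to [d]. /pudpukaamtutiik/ → pudpukaamdutiik.
Rule 2 (stop-cluster e-epenthesis): /d/ and /p/ form a stop–stop cluster, so [e] is inserted between them. /pudpukaamdutiik/ → pudepukaamdutiik.
Rule 3 (nasal place assimilation): /m/ precedes the alveolar consonant /d/, so it assimilates in place to [n]. /pudepukaamdutiik/ → pudepukaandutiik.
Rule 4 (final a-epenthesis): the form ends in the consonant /k/, so [a] is inserted word-finally. /pudepukaandutiik/ → pudepukaandutiika.

pudepukaandutiika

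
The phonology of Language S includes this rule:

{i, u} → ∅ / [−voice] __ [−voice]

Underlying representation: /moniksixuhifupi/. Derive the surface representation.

moniksxhfpi

/i/ is a high vowel flanked by voiceless consonants /s/ and /x/, so it deletes.
/u/ is a high vowel flanked by voiceless consonants /x/ and /h/, so it deletes.
/i/ is a high vowel flanked by voiceless consonants /h/ and /f/, so it deletes.
/u/ is a high vowel flanked by voiceless consonants /f/ and /p/, so it deletes.
The other instances of /i/ do not occur in the required environment and remain unchanged.
Surface form: [moniksxhfpi].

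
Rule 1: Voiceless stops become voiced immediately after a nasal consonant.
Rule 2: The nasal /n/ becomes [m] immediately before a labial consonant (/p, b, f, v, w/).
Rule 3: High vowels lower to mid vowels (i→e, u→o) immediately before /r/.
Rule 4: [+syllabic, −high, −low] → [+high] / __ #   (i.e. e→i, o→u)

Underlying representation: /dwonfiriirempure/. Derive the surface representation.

dwomferierembori

Rule 1 (post-nasal voicing): /p/ is a voiceless stop immediately after the nasal /m/, so it voices to [b]. /dwonfiriirempure/ → dwonfiriirembure.
Rule 2 (nasal place assimilation): /n/ precedes the labial consonant /f/, so it assimilates in place to [m]. /dwonfiriirembure/ → dwomfiriirembure.
Rule 3 (pre-rhotic lowering): /i/ is a high vowel immediately before /r/, so it lowers to [e]. /i/ is a high vowel immediately before /r/, so it lowers to [e]. /u/ is a high vowel immediately before /r/, so it lowers to [o]. /dwomfiriirembure/ → dwomferierembore.
Rule 4 (final vowel raising): /e/ is a mid vowel in word-final position, so it raises to [i]. /dwomferierembore/ → dwomferierembori.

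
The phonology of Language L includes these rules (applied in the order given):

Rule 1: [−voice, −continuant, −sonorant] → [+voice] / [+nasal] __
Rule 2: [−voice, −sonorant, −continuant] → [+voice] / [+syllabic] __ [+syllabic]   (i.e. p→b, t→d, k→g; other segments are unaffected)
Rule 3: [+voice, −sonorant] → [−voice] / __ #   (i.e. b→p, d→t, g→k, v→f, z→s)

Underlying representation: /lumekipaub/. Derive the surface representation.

lumegibaup

Rule 1 (post-nasal voicing): no segment meets the environment; /lumekipaub/ is unchanged.
Rule 2 (intervocalic voicing): /k/ is a voiceless stop between vowels /e/ and /i/, so it voices to [g]. /p/ is a voiceless stop between vowels /i/ and /a/, so it voices to [b]. /lumekipaub/ → lumegibaub.
Rule 3 (final devoicing): /b/ is a voiced obstruent in word-final position, so it devoices to [p]. /lumegibaub/ → lumegibaup.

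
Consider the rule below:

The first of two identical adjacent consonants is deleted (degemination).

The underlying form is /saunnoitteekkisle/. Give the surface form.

/nn/ is a geminate; the first /n/ deletes.
/tt/ is a geminate; the first /t/ deletes.
/kk/ is a geminate; the first /k/ deletes.
Surface form: [saunoiteekisle].

saunoiteekisle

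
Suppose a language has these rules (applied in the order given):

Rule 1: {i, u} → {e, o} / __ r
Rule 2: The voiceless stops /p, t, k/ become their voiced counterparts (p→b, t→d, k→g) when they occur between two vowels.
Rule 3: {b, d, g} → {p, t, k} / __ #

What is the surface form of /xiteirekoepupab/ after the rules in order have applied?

Rule 1 (pre-rhotic lowering): /i/ is a high vowel immediately before /r/, so it lowers to [e]. /xiteirekoepupab/ → xiteerekoepupab.
Rule 2 (intervocalic voicing): /t/ is a voiceless stop between vowels /i/ and /e/, so it voices to [d]. /k/ is a voiceless stop between vowels /e/ and /o/, so it voices to [g]. /p/ is a voiceless stop between vowels /e/ and /u/, so it voices to [b]. /p/ is a voiceless stop between vowels /u/ and /a/, so it voices to [b]. /xiteerekoepupab/ → xideeregoebubab.
Rule 3 (final devoicing): /b/ is a voiced stop in word-final position, so it devoices to [p]. /xideeregoebubab/ → xideeregoebubap.

xideeregoebubap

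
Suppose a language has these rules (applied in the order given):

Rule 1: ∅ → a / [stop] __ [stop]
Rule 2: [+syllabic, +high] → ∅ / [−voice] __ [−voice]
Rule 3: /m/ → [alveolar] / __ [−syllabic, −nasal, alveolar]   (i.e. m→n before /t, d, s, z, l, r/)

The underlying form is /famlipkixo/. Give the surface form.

Rule 1 (stop-cluster a-epenthesis): /p/ and /k/ form a stop–stop cluster, so [a] is inserted between them. /famlipkixo/ → famlipakixo.
Rule 2 (high vowel syncope): /i/ is a high vowel flanked by voiceless consonants /k/ and /x/, so it deletes. /famlipakixo/ → famlipakxo.
Rule 3 (nasal place assimilation): /m/ precedes the alveolar consonant /l/, so it assimilates in place to [n]. /famlipakxo/ → fanlipakxo.

fanlipakxo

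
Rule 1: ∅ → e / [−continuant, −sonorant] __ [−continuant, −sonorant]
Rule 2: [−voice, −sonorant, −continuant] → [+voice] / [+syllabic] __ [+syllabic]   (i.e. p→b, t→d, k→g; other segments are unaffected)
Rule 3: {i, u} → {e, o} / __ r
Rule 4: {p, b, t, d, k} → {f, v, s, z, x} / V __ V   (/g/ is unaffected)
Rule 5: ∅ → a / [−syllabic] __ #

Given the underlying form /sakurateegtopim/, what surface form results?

sagorazeegezovima

Rule 1 (stop-cluster e-epenthesis): /g/ and /t/ form a stop–stop cluster, so [e] is inserted between them. /sakurateegtopim/ → sakurateegetopim.
Rule 2 (intervocalic voicing): /k/ is a voiceless stop between vowels /a/ and /u/, so it voices to [g]. /t/ is a voiceless stop between vowels /a/ and /e/, so it voices to [d]. /t/ is a voiceless stop between vowels /e/ and /o/, so it voices to [d]. /p/ is a voiceless stop between vowels /o/ and /i/, so it voices to [b]. /sakurateegetopim/ → saguradeegedobim.
Rule 3 (pre-rhotic lowering): /u/ is a high vowel immediately before /r/, so it lowers to [o]. /saguradeegedobim/ → sagoradeegedobim.
Rule 4 (intervocalic spirantization): /d/ is a stop between vowels /a/ and /e/, so it spirantizes to the fricative [z]. /d/ is a stop between vowels /e/ and /o/, so it spirantizes to the fricative [z]. /b/ is a stop between vowels /o/ and /i/, so it spirantizes to the fricative [v]. /sagoradeegedobim/ → sagorazeegezovim.
Rule 5 (final a-epenthesis): the form ends in the consonant /m/, so [a] is inserted word-finally. /sagorazeegezovim/ → sagorazeegezovima.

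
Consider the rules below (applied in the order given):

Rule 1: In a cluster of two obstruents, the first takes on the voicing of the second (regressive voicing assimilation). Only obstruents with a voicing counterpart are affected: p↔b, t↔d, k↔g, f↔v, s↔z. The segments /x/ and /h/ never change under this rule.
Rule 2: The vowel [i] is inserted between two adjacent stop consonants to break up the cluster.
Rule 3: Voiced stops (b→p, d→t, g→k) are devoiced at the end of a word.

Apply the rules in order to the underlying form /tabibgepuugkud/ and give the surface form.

tabibigepuukikut

Rule 1 (regressive voicing assimilation): /g/ precedes the voiceless obstruent /k/, so it devoices to [k] by assimilation. /tabibgepuugkud/ → tabibgepuukkud.
Rule 2 (stop-cluster i-epenthesis): /b/ and /g/ form a stop–stop cluster, so [i] is inserted between them. /k/ and /k/ form a stop–stop cluster, so [i] is inserted between them. /tabibgepuukkud/ → tabibigepuukikud.
Rule 3 (final devoicing): /d/ is a voiced stop in word-final position, so it devoices to [t]. /tabibigepuukikud/ → tabibigepuukikut.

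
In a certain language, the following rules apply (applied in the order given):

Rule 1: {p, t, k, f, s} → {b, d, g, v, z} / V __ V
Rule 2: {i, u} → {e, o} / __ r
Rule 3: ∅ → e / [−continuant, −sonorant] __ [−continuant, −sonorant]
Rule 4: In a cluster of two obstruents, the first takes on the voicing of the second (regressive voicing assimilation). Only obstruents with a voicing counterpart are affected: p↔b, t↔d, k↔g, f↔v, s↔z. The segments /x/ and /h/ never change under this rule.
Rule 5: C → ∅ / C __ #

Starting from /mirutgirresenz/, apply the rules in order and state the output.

merutegerrezen

Rule 1 (intervocalic voicing): /s/ is a voiceless obstruent between vowels /e/ and /e/, so it voices to [z]. /mirutgirresenz/ → mirutgirrezenz.
Rule 2 (pre-rhotic lowering): /i/ is a high vowel immediately before /r/, so it lowers to [e]. /i/ is a high vowel immediately before /r/, so it lowers to [e]. /mirutgirrezenz/ → merutgerrezenz.
Rule 3 (stop-cluster e-epenthesis): /t/ and /g/ form a stop–stop cluster, so [e] is inserted between them. /merutgerrezenz/ → merutegerrezenz.
Rule 4 (regressive voicing assimilation): no segment meets the environment; /merutegerrezenz/ is unchanged.
Rule 5 (final cluster simplification): /z/ is the second consonant of a word-final cluster /nz/, so it deletes. /merutegerrezenz/ → merutegerrezen.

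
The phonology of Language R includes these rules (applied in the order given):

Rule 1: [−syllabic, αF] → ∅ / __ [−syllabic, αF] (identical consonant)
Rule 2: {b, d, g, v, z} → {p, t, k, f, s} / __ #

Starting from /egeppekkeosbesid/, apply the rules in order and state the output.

Rule 1 (degemination): /pp/ is a geminate; the first /p/ deletes. /kk/ is a geminate; the first /k/ deletes. /egeppekkeosbesid/ → egepekeosbesid.
Rule 2 (final devoicing): /d/ is a voiced obstruent in word-final position, so it devoices to [t]. /egepekeosbesid/ → egepekeosbesit.

egepekeosbesit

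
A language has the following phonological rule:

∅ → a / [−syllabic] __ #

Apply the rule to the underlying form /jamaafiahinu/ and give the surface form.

jamaafiahinu

No segment of /jamaafiahinu/ meets the structural description of the rule, so the form surfaces unchanged.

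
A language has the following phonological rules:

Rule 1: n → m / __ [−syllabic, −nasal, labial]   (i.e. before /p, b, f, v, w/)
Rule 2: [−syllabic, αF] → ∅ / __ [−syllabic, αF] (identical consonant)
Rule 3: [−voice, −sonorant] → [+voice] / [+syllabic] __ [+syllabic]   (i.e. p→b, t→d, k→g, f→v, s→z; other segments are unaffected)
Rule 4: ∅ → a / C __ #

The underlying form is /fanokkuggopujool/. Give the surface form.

Rule 1 (nasal place assimilation): no segment meets the environment; /fanokkuggopujool/ is unchanged.
Rule 2 (degemination): /kk/ is a geminate; the first /k/ deletes. /gg/ is a geminate; the first /g/ deletes. /fanokkuggopujool/ → fanokugopujool.
Rule 3 (intervocalic voicing): /k/ is a voiceless obstruent between vowels /o/ and /u/, so it voices to [g]. /p/ is a voiceless obstruent between vowels /o/ and /u/, so it voices to [b]. /fanokugopujool/ → fanogugobujool.
Rule 4 (final a-epenthesis): the form ends in the consonant /l/, so [a] is inserted word-finally. /fanogugobujool/ → fanogugobujoola.

fanogugobujoola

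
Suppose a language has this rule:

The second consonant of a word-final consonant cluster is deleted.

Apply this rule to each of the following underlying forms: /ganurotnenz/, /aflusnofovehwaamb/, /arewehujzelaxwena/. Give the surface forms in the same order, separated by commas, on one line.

/ganurotnenz/: /z/ is the second consonant of a word-final cluster /nz/, so it deletes. → [ganurotnen].
/aflusnofovehwaamb/: /b/ is the second consonant of a word-final cluster /mb/, so it deletes. → [aflusnofovehwaam].
/arewehujzelaxwena/: the rule's environment is not met; surfaces unchanged as [arewehujzelaxwena].

ganurotnen, aflusnofovehwaam, arewehujzelaxwena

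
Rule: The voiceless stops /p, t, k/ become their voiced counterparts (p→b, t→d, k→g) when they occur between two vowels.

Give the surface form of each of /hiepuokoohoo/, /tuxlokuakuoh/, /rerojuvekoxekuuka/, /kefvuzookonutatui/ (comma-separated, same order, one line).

hiebuogoohoo, tuxloguaguoh, rerojuvegoxeguuga, kefvuzoogonudadui

/hiepuokoohoo/: /p/ is a voiceless stop between vowels /e/ and /u/, so it voices to [b]. /k/ is a voiceless stop between vowels /o/ and /o/, so it voices to [g]. → [hiebuogoohoo].
/tuxlokuakuoh/: /k/ is a voiceless stop between vowels /o/ and /u/, so it voices to [g]. /k/ is a voiceless stop between vowels /a/ and /u/, so it voices to [g]. → [tuxloguaguoh].
/rerojuvekoxekuuka/: /k/ is a voiceless stop between vowels /e/ and /o/, so it voices to [g]. /k/ is a voiceless stop between vowels /e/ and /u/, so it voices to [g]. /k/ is a voiceless stop between vowels /u/ and /a/, so it voices to [g]. → [rerojuvegoxeguuga].
/kefvuzookonutatui/: /k/ is a voiceless stop between vowels /o/ and /o/, so it voices to [g]. /t/ is a voiceless stop between vowels /u/ and /a/, so it voices to [d]. /t/ is a voiceless stop between vowels /a/ and /u/, so it voices to [d]. → [kefvuzoogonudadui].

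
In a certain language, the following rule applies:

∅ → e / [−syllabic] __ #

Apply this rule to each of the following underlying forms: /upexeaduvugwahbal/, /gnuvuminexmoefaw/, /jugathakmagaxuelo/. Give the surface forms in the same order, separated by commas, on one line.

upexeaduvugwahbale, gnuvuminexmoefawe, jugathakmagaxuelo

/upexeaduvugwahbal/: the form ends in the consonant /l/, so [e] is inserted word-finally. → [upexeaduvugwahbale].
/gnuvuminexmoefaw/: the form ends in the consonant /w/, so [e] is inserted word-finally. → [gnuvuminexmoefawe].
/jugathakmagaxuelo/: the rule's environment is not met; surfaces unchanged as [jugathakmagaxuelo].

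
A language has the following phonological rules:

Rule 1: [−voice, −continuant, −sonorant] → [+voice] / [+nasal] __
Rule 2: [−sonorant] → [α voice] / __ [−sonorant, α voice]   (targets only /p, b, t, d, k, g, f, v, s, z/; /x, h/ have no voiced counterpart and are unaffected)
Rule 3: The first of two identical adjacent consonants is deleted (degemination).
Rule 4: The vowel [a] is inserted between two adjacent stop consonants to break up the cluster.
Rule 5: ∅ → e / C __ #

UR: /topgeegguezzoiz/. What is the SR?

Rule 1 (post-nasal voicing): no segment meets the environment; /topgeegguezzoiz/ is unchanged.
Rule 2 (regressive voicing assimilation): /p/ precedes the voiced obstruent /g/, so it voices to [b] by assimilation. /topgeegguezzoiz/ → tobgeegguezzoiz.
Rule 3 (degemination): /gg/ is a geminate; the first /g/ deletes. /zz/ is a geminate; the first /z/ deletes. /tobgeegguezzoiz/ → tobgeeguezoiz.
Rule 4 (stop-cluster a-epenthesis): /b/ and /g/ form a stop–stop cluster, so [a] is inserted between them. /tobgeeguezoiz/ → tobageeguezoiz.
Rule 5 (final e-epenthesis): the form ends in the consonant /z/, so [e] is inserted word-finally. /tobageeguezoiz/ → tobageeguezoize.

tobageeguezoize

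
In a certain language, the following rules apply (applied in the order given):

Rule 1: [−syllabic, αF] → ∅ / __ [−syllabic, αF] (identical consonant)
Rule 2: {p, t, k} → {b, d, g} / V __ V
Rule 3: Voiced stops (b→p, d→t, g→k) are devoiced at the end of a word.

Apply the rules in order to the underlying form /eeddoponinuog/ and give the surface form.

Rule 1 (degemination): /dd/ is a geminate; the first /d/ deletes. /eeddoponinuog/ → eedoponinuog.
Rule 2 (intervocalic voicing): /p/ is a voiceless stop between vowels /o/ and /o/, so it voices to [b]. /eedoponinuog/ → eedoboninuog.
Rule 3 (final devoicing): /g/ is a voiced stop in word-final position, so it devoices to [k]. /eedoboninuog/ → eedoboninuok.

eedoboninuok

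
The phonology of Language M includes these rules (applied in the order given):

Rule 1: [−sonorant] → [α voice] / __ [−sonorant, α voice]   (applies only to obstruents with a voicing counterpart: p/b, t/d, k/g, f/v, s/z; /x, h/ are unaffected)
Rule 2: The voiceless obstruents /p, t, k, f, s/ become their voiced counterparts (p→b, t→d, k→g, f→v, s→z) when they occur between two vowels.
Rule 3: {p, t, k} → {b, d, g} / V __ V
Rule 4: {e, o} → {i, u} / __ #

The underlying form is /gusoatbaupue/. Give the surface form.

guzoadbaubui

Rule 1 (regressive voicing assimilation): /t/ precedes the voiced obstruent /b/, so it voices to [d] by assimilation. /gusoatbaupue/ → gusoadbaupue.
Rule 2 (intervocalic voicing): /s/ is a voiceless obstruent between vowels /u/ and /o/, so it voices to [z]. /p/ is a voiceless obstruent between vowels /u/ and /u/, so it voices to [b]. /gusoadbaupue/ → guzoadbaubue.
Rule 3 (intervocalic voicing): no segment meets the environment; /guzoadbaubue/ is unchanged.
Rule 4 (final vowel raising): /e/ is a mid vowel in word-final position, so it raises to [i]. /guzoadbaubue/ → guzoadbaubui.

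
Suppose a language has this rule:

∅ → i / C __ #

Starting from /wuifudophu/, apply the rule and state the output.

wuifudophu

No segment of /wuifudophu/ meets the structural description of the rule, so the form surfaces unchanged.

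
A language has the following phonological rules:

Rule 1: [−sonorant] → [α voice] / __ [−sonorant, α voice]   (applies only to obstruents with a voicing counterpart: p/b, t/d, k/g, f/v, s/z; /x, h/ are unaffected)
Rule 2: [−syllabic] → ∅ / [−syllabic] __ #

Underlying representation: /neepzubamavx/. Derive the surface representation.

Rule 1 (regressive voicing assimilation): /p/ precedes the voiced obstruent /z/, so it voices to [b] by assimilation. /v/ precedes the voiceless obstruent /x/, so it devoices to [f] by assimilation. /neepzubamavx/ → neebzubamafx.
Rule 2 (final cluster simplification): /x/ is the second consonant of a word-final cluster /fx/, so it deletes. /neebzubamafx/ → neebzubamaf.

neebzubamaf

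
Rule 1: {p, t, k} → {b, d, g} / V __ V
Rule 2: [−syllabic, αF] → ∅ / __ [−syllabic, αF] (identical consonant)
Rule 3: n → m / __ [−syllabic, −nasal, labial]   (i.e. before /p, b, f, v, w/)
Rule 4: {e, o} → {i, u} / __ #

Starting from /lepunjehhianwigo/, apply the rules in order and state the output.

lebunjehiamwigu

Rule 1 (intervocalic voicing): /p/ is a voiceless stop between vowels /e/ and /u/, so it voices to [b]. /lepunjehhianwigo/ → lebunjehhianwigo.
Rule 2 (degemination): /hh/ is a geminate; the first /h/ deletes. /lebunjehhianwigo/ → lebunjehianwigo.
Rule 3 (nasal place assimilation): /n/ precedes the labial consonant /w/, so it assimilates in place to [m]. /lebunjehianwigo/ → lebunjehiamwigo.
Rule 4 (final vowel raising): /o/ is a mid vowel in word-final position, so it raises to [u]. /lebunjehiamwigo/ → lebunjehiamwigu.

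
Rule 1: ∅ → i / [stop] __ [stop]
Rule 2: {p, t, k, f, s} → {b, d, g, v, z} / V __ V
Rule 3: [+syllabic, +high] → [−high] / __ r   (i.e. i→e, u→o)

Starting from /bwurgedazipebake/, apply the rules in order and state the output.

bworgedazibebage

Rule 1 (stop-cluster i-epenthesis): no segment meets the environment; /bwurgedazipebake/ is unchanged.
Rule 2 (intervocalic voicing): /p/ is a voiceless obstruent between vowels /i/ and /e/, so it voices to [b]. /k/ is a voiceless obstruent between vowels /a/ and /e/, so it voices to [g]. /bwurgedazipebake/ → bwurgedazibebage.
Rule 3 (pre-rhotic lowering): /u/ is a high vowel immediately before /r/, so it lowers to [o]. /bwurgedazibebage/ → bworgedazibebage.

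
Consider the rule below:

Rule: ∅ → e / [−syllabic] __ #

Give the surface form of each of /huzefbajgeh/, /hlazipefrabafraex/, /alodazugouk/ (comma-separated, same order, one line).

huzefbajgehe, hlazipefrabafraexe, alodazugouke

/huzefbajgeh/: the form ends in the consonant /h/, so [e] is inserted word-finally. → [huzefbajgehe].
/hlazipefrabafraex/: the form ends in the consonant /x/, so [e] is inserted word-finally. → [hlazipefrabafraexe].
/alodazugouk/: the form ends in the consonant /k/, so [e] is inserted word-finally. → [alodazugouke].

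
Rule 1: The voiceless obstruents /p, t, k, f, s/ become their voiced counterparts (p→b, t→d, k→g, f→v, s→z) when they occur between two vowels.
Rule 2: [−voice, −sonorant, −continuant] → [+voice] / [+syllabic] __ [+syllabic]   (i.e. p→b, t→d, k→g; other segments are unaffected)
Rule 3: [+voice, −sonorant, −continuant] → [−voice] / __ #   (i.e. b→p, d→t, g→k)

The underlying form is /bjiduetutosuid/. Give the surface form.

Rule 1 (intervocalic voicing): /t/ is a voiceless obstruent between vowels /e/ and /u/, so it voices to [d]. /t/ is a voiceless obstruent between vowels /u/ and /o/, so it voices to [d]. /s/ is a voiceless obstruent between vowels /o/ and /u/, so it voices to [z]. /bjiduetutosuid/ → bjiduedudozuid.
Rule 2 (intervocalic voicing): no segment meets the environment; /bjiduedudozuid/ is unchanged.
Rule 3 (final devoicing): /d/ is a voiced stop in word-final position, so it devoices to [t]. /bjiduedudozuid/ → bjiduedudozuit.

bjiduedudozuit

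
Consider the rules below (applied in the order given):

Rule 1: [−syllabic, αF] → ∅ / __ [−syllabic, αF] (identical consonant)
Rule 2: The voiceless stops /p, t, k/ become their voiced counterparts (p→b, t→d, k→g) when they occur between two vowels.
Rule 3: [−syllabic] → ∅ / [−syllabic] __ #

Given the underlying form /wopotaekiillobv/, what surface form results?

Rule 1 (degemination): /ll/ is a geminate; the first /l/ deletes. /wopotaekiillobv/ → wopotaekiilobv.
Rule 2 (intervocalic voicing): /p/ is a voiceless stop between vowels /o/ and /o/, so it voices to [b]. /t/ is a voiceless stop between vowels /o/ and /a/, so it voices to [d]. /k/ is a voiceless stop between vowels /e/ and /i/, so it voices to [g]. /wopotaekiilobv/ → wobodaegiilobv.
Rule 3 (final cluster simplification): /v/ is the second consonant of a word-final cluster /bv/, so it deletes. /wobodaegiilobv/ → wobodaegiilob.

wobodaegiilob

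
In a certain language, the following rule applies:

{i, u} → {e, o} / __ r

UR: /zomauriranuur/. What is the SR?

zomaoreranuor

/u/ is a high vowel immediately before /r/, so it lowers to [o].
/i/ is a high vowel immediately before /r/, so it lowers to [e].
/u/ is a high vowel immediately before /r/, so it lowers to [o].
Surface form: [zomaoreranuor].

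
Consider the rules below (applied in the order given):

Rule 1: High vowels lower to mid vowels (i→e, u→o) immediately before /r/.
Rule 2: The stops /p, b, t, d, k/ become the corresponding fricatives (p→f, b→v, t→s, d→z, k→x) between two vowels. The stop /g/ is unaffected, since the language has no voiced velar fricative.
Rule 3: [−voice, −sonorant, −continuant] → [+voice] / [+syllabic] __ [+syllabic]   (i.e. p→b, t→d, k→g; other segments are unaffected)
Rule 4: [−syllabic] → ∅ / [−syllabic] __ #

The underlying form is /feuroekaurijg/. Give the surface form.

feoroexaorij

Rule 1 (pre-rhotic lowering): /u/ is a high vowel immediately before /r/, so it lowers to [o]. /u/ is a high vowel immediately before /r/, so it lowers to [o]. /feuroekaurijg/ → feoroekaorijg.
Rule 2 (intervocalic spirantization): /k/ is a stop between vowels /e/ and /a/, so it spirantizes to the fricative [x]. /feoroekaorijg/ → feoroexaorijg.
Rule 3 (intervocalic voicing): no segment meets the environment; /feoroexaorijg/ is unchanged.
Rule 4 (final cluster simplification): /g/ is the second consonant of a word-final cluster /jg/, so it deletes. /feoroexaorijg/ → feoroexaorij.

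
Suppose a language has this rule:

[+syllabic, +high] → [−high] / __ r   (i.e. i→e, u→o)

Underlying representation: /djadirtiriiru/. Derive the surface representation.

djaderterieru

/i/ is a high vowel immediately before /r/, so it lowers to [e].
/i/ is a high vowel immediately before /r/, so it lowers to [e].
/i/ is a high vowel immediately before /r/, so it lowers to [e].
The other instances of /i/, /u/ do not occur in the required environment and remain unchanged.
Surface form: [djaderterieru].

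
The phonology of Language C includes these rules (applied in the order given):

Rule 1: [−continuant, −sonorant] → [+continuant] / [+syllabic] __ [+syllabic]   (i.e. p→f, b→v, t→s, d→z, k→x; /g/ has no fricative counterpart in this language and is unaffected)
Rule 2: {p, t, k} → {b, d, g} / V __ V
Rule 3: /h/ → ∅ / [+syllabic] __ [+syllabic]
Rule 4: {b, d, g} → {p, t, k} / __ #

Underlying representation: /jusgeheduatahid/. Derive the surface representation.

Rule 1 (intervocalic spirantization): /d/ is a stop between vowels /e/ and /u/, so it spirantizes to the fricative [z]. /t/ is a stop between vowels /a/ and /a/, so it spirantizes to the fricative [s]. /jusgeheduatahid/ → jusgehezuasahid.
Rule 2 (intervocalic voicing): no segment meets the environment; /jusgehezuasahid/ is unchanged.
Rule 3 (intervocalic h-deletion): /h/ occurs between vowels /e/ and /e/, so it deletes. /h/ occurs between vowels /a/ and /i/, so it deletes. /jusgehezuasahid/ → jusgeezuasaid.
Rule 4 (final devoicing): /d/ is a voiced stop in word-final position, so it devoices to [t]. /jusgeezuasaid/ → jusgeezuasait.

jusgeezuasait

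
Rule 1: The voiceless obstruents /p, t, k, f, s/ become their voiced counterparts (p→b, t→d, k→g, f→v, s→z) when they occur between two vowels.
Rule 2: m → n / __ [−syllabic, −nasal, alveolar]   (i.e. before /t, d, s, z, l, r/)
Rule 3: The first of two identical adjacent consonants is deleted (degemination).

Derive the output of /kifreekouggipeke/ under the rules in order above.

Rule 1 (intervocalic voicing): /k/ is a voiceless obstruent between vowels /e/ and /o/, so it voices to [g]. /p/ is a voiceless obstruent between vowels /i/ and /e/, so it voices to [b]. /k/ is a voiceless obstruent between vowels /e/ and /e/, so it voices to [g]. /kifreekouggipeke/ → kifreegouggibege.
Rule 2 (nasal place assimilation): no segment meets the environment; /kifreegouggibege/ is unchanged.
Rule 3 (degemination): /gg/ is a geminate; the first /g/ deletes. /kifreegouggibege/ → kifreegougibege.

kifreegougibege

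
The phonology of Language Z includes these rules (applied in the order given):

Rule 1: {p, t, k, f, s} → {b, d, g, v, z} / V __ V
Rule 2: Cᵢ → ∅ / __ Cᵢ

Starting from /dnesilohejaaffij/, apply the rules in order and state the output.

Rule 1 (intervocalic voicing): /s/ is a voiceless obstruent between vowels /e/ and /i/, so it voices to [z]. /dnesilohejaaffij/ → dnezilohejaaffij.
Rule 2 (degemination): /ff/ is a geminate; the first /f/ deletes. /dnezilohejaaffij/ → dnezilohejaafij.

dnezilohejaafij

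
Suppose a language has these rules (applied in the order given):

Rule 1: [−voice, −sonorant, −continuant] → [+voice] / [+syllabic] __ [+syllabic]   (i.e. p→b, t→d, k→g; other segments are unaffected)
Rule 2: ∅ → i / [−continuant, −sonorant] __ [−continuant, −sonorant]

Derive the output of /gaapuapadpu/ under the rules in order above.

Rule 1 (intervocalic voicing): /p/ is a voiceless stop between vowels /a/ and /u/, so it voices to [b]. /p/ is a voiceless stop between vowels /a/ and /a/, so it voices to [b]. /gaapuapadpu/ → gaabuabadpu.
Rule 2 (stop-cluster i-epenthesis): /d/ and /p/ form a stop–stop cluster, so [i] is inserted between them. /gaabuabadpu/ → gaabuabadipu.

gaabuabadipu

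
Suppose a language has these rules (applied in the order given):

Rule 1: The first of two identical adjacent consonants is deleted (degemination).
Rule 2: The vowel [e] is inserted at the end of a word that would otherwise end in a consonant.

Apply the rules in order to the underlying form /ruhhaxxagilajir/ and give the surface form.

ruhaxagilajire

Rule 1 (degemination): /hh/ is a geminate; the first /h/ deletes. /xx/ is a geminate; the first /x/ deletes. /ruhhaxxagilajir/ → ruhaxagilajir.
Rule 2 (final e-epenthesis): the form ends in the consonant /r/, so [e] is inserted word-finally. /ruhaxagilajir/ → ruhaxagilajire.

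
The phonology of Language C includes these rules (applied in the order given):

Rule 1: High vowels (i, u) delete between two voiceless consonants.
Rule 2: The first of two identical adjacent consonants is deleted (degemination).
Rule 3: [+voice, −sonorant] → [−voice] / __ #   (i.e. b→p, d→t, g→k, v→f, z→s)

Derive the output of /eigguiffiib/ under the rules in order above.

Rule 1 (high vowel syncope): no segment meets the environment; /eigguiffiib/ is unchanged.
Rule 2 (degemination): /gg/ is a geminate; the first /g/ deletes. /ff/ is a geminate; the first /f/ deletes. /eigguiffiib/ → eiguifiib.
Rule 3 (final devoicing): /b/ is a voiced obstruent in word-final position, so it devoices to [p]. /eiguifiib/ → eiguifiip.

eiguifiip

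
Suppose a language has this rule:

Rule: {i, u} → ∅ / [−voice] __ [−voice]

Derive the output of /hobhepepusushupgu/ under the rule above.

/u/ is a high vowel flanked by voiceless consonants /p/ and /s/, so it deletes.
/u/ is a high vowel flanked by voiceless consonants /s/ and /s/, so it deletes.
/u/ is a high vowel flanked by voiceless consonants /h/ and /p/, so it deletes.
Surface form: [hobhepepsshpgu].

hobhepepsshpgu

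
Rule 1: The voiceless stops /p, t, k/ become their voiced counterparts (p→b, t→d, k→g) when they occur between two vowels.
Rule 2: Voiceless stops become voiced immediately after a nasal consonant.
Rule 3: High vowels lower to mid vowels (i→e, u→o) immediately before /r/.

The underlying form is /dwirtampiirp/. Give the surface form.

Rule 1 (intervocalic voicing): no segment meets the environment; /dwirtampiirp/ is unchanged.
Rule 2 (post-nasal voicing): /p/ is a voiceless stop immediately after the nasal /m/, so it voices to [b]. /dwirtampiirp/ → dwirtambiirp.
Rule 3 (pre-rhotic lowering): /i/ is a high vowel immediately before /r/, so it lowers to [e]. /i/ is a high vowel immediately before /r/, so it lowers to [e]. /dwirtambiirp/ → dwertambierp.

dwertambierp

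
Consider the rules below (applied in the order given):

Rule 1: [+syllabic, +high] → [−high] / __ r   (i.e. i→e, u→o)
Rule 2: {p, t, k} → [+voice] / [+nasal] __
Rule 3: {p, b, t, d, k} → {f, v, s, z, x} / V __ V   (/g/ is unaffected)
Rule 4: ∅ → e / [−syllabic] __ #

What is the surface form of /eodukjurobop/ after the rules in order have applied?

eozukjorovope

Rule 1 (pre-rhotic lowering): /u/ is a high vowel immediately before /r/, so it lowers to [o]. /eodukjurobop/ → eodukjorobop.
Rule 2 (post-nasal voicing): no segment meets the environment; /eodukjorobop/ is unchanged.
Rule 3 (intervocalic spirantization): /d/ is a stop between vowels /o/ and /u/, so it spirantizes to the fricative [z]. /b/ is a stop between vowels /o/ and /o/, so it spirantizes to the fricative [v]. /eodukjorobop/ → eozukjorovop.
Rule 4 (final e-epenthesis): the form ends in the consonant /p/, so [e] is inserted word-finally. /eozukjorovop/ → eozukjorovope.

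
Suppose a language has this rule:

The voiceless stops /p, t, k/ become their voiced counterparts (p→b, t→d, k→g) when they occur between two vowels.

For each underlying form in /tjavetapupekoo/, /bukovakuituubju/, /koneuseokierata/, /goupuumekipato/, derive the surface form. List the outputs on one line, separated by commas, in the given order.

tjavedabubegoo, bugovaguiduubju, koneuseogierada, goubuumegibado

/tjavetapupekoo/: /t/ is a voiceless stop between vowels /e/ and /a/, so it voices to [d]. /p/ is a voiceless stop between vowels /a/ and /u/, so it voices to [b]. /p/ is a voiceless stop between vowels /u/ and /e/, so it voices to [b]. /k/ is a voiceless stop between vowels /e/ and /o/, so it voices to [g]. → [tjavedabubegoo].
/bukovakuituubju/: /k/ is a voiceless stop between vowels /u/ and /o/, so it voices to [g]. /k/ is a voiceless stop between vowels /a/ and /u/, so it voices to [g]. /t/ is a voiceless stop between vowels /i/ and /u/, so it voices to [d]. → [bugovaguiduubju].
/koneuseokierata/: /k/ is a voiceless stop between vowels /o/ and /i/, so it voices to [g]. /t/ is a voiceless stop between vowels /a/ and /a/, so it voices to [d]. → [koneuseogierada].
/goupuumekipato/: /p/ is a voiceless stop between vowels /u/ and /u/, so it voices to [b]. /k/ is a voiceless stop between vowels /e/ and /i/, so it voices to [g]. /p/ is a voiceless stop between vowels /i/ and /a/, so it voices to [b]. /t/ is a voiceless stop between vowels /a/ and /o/, so it voices to [d]. → [goubuumegibado].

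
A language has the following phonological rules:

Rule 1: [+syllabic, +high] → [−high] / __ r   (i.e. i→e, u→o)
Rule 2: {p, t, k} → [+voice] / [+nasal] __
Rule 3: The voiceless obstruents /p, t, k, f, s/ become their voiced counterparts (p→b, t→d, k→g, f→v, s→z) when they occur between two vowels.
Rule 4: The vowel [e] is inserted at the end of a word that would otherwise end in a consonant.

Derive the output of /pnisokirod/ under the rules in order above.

Rule 1 (pre-rhotic lowering): /i/ is a high vowel immediately before /r/, so it lowers to [e]. /pnisokirod/ → pnisokerod.
Rule 2 (post-nasal voicing): no segment meets the environment; /pnisokerod/ is unchanged.
Rule 3 (intervocalic voicing): /s/ is a voiceless obstruent between vowels /i/ and /o/, so it voices to [z]. /k/ is a voiceless obstruent between vowels /o/ and /e/, so it voices to [g]. /pnisokerod/ → pnizogerod.
Rule 4 (final e-epenthesis): the form ends in the consonant /d/, so [e] is inserted word-finally. /pnizogerod/ → pnizogerode.

pnizogerode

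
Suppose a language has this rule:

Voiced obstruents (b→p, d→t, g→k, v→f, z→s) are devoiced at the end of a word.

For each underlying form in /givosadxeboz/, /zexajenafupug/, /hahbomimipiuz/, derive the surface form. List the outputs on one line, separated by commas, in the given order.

givosadxebos, zexajenafupuk, hahbomimipius

/givosadxeboz/: /z/ is a voiced obstruent in word-final position, so it devoices to [s]. → [givosadxebos].
/zexajenafupug/: /g/ is a voiced obstruent in word-final position, so it devoices to [k]. → [zexajenafupuk].
/hahbomimipiuz/: /z/ is a voiced obstruent in word-final position, so it devoices to [s]. → [hahbomimipius].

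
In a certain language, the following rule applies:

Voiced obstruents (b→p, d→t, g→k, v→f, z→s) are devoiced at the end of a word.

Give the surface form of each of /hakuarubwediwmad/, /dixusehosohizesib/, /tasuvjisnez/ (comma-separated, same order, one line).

hakuarubwediwmat, dixusehosohizesip, tasuvjisnes

/hakuarubwediwmad/: /d/ is a voiced obstruent in word-final position, so it devoices to [t]. → [hakuarubwediwmat].
/dixusehosohizesib/: /b/ is a voiced obstruent in word-final position, so it devoices to [p]. → [dixusehosohizesip].
/tasuvjisnez/: /z/ is a voiced obstruent in word-final position, so it devoices to [s]. → [tasuvjisnes].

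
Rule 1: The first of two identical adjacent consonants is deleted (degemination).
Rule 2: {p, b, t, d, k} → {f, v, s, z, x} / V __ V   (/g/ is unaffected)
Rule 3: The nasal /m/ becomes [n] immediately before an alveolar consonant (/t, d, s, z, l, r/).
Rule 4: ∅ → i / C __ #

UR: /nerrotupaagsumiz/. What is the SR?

nerosufaagsumizi

Rule 1 (degemination): /rr/ is a geminate; the first /r/ deletes. /nerrotupaagsumiz/ → nerotupaagsumiz.
Rule 2 (intervocalic spirantization): /t/ is a stop between vowels /o/ and /u/, so it spirantizes to the fricative [s]. /p/ is a stop between vowels /u/ and /a/, so it spirantizes to the fricative [f]. /nerotupaagsumiz/ → nerosufaagsumiz.
Rule 3 (nasal place assimilation): no segment meets the environment; /nerosufaagsumiz/ is unchanged.
Rule 4 (final i-epenthesis): the form ends in the consonant /z/, so [i] is inserted word-finally. /nerosufaagsumiz/ → nerosufaagsumizi.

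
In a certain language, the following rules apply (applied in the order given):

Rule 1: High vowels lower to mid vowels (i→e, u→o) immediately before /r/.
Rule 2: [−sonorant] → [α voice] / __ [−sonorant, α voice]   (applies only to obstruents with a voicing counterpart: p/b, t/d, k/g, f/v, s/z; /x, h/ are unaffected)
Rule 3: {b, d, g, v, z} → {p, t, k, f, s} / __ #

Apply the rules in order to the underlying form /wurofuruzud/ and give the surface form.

Rule 1 (pre-rhotic lowering): /u/ is a high vowel immediately before /r/, so it lowers to [o]. /u/ is a high vowel immediately before /r/, so it lowers to [o]. /wurofuruzud/ → woroforuzud.
Rule 2 (regressive voicing assimilation): no segment meets the environment; /woroforuzud/ is unchanged.
Rule 3 (final devoicing): /d/ is a voiced obstruent in word-final position, so it devoices to [t]. /woroforuzud/ → woroforuzut.

woroforuzut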